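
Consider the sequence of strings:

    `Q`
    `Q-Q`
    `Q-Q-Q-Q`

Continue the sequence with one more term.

s(k+1) = s(k)·-·s(k) — each term doubles the last with '-' between the halves.
So the next term is two copies of Q-Q-Q-Q with '-' between the halves.

Q-Q-Q-Q-Q-Q-Q-Q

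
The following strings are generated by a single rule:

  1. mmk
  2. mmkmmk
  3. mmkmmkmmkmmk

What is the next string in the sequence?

mmkmmkmmkmmkmmkmmkmmkmmk

Every step duplicates the string.
One more doubling of mmkmmkmmkmmk gives the answer.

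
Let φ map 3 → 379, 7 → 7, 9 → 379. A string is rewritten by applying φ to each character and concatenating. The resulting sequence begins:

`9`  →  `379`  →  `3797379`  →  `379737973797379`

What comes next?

3797379737973797379737973797379

Applying the rule to each of the 15 symbols of 379737973797379 gives the pieces 379 7 379 7 379 7 379 7 379 7 379 7 379 7 379, which concatenate to the answer.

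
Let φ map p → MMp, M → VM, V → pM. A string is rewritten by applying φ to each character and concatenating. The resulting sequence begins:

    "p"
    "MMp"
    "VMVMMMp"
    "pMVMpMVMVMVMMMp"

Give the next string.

MMpVMpMVMMMpVMpMVMpMVMpMVMVMVMMMp

Replace each of the 15 characters of pMVMpMVMVMVMMMp in place — MMp VM pM VM MMp VM pM VM pM VM pM VM VM VM MMp — and concatenate.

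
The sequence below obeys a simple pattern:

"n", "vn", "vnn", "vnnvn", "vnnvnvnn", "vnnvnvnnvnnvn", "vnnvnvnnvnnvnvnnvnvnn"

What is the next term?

Each term (from the third on) is the previous term followed by the one before it: term 3 = vn·n = vnn.
So term 8 is vnnvnvnnvnnvnvnnvnvnn·vnnvnvnnvnnvn.

vnnvnvnnvnnvnvnnvnvnnvnnvnvnnvnnvn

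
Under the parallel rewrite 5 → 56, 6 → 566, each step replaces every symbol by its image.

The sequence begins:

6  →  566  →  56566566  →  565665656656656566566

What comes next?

Rewriting the 21 symbols of 565665656656656566566 one by one yields 56 566 56 566 566 56 566 56 566 566 56 566 566 56 566 56 566 566 56 566 566; concatenated:

5656656566566565665656656656566566565665656656656566566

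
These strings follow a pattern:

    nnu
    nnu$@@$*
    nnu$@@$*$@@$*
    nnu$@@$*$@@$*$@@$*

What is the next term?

Every step adds $@@$* to the end: s(k+1) = s(k)·$@@$*.
One more step from nnu$@@$*$@@$*$@@$* gives the answer.

nnu$@@$*$@@$*$@@$*$@@$*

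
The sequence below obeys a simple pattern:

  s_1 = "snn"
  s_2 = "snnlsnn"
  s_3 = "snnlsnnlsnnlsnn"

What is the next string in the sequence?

s(k+1) = s(k)·l·s(k) — each term doubles the last with 'l' between the halves.
One more doubling of snnlsnnlsnnlsnn gives the answer.

snnlsnnlsnnlsnnlsnnlsnnlsnnlsnn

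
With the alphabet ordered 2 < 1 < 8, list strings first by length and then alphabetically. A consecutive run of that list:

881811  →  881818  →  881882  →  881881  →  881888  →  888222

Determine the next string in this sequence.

Treat 888222 as a base-3 numeral over the given alphabet and add one, carrying through any trailing 8's.

888221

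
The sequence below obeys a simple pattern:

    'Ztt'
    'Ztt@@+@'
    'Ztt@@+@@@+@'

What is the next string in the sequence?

Each term is the previous one with @@+@ appended.
One more step from Ztt@@+@@@+@ gives the answer.

Ztt@@+@@@+@@@+@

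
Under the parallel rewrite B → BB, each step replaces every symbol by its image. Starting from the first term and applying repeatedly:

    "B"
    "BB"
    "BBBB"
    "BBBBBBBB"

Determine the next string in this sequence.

Rewriting each symbol of BBBBBBBB: B→BB, B→BB, B→BB, B→BB, B→BB, B→BB, B→BB, B→BB, which concatenates to BB BB BB BB BB BB BB BB.

BBBBBBBBBBBBBBBB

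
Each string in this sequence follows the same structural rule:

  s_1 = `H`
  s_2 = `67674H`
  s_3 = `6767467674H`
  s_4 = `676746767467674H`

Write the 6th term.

6767467674676746767467674H

The strings grow by a fixed prefix 67674 each time.
From 676746767467674H, 2 further steps: 676746767467674H → 67674676746767467674H → (answer).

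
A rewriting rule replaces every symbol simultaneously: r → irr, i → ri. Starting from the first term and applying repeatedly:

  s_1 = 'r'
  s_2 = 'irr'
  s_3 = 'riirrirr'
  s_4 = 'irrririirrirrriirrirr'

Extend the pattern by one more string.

Applying the rule to each of the 21 symbols of irrririirrirrriirrirr gives the pieces ri irr irr irr ri irr ri ri irr irr ri irr irr irr ri ri irr irr ri irr irr, which concatenate to the answer.

riirrirrirrriirrririirrirrriirrirrirrririirrirrriirrirr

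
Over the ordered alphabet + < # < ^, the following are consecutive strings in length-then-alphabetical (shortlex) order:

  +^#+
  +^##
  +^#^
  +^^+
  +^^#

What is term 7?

Advancing 2 positions from +^^# through +^^# → +^^^ reaches term 7.

#+++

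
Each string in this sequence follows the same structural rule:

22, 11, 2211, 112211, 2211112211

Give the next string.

1122112211112211

From term 3 onward, concatenate the second-to-last term with the last: 22·11 = 2211, 11·2211 = 112211, …
Continuing: 112211 · 2211112211 gives term 6.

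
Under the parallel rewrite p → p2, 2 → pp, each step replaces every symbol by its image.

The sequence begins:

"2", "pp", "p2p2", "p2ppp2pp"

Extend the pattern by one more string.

Apply φ to p2ppp2pp symbol by symbol: p→p2, 2→pp, p→p2, p→p2, p→p2, 2→pp, p→p2, p→p2; joined: p2 pp p2 p2 p2 pp p2 p2.

p2ppp2p2p2ppp2p2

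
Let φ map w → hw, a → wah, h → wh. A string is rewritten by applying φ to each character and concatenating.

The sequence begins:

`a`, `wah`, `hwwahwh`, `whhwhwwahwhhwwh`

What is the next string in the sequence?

Applying the rule to each of the 15 symbols of whhwhwwahwhhwwh gives the pieces hw wh wh hw wh hw hw wah wh hw wh wh hw hw wh, which concatenate to the answer.

hwwhwhhwwhhwhwwahwhhwwhwhhwhwwh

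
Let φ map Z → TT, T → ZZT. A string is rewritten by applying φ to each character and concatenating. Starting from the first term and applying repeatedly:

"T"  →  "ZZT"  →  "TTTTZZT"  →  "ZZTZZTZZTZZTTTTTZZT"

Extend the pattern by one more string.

TTTTZZTTTTTZZTTTTTZZTTTTTZZTZZTZZTZZTZZTTTTTZZT

φ(ZZTZZTZZTZZTTTTTZZT) expands symbol-by-symbol to TT TT ZZT TT TT ZZT TT TT ZZT TT TT ZZT ZZT ZZT ZZT ZZT TT TT ZZT; joining the 19 pieces gives the next term.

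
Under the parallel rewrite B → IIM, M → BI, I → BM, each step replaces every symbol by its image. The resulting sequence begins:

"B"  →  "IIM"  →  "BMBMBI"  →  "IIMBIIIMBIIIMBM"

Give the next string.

Replace each of the 15 characters of IIMBIIIMBIIIMBM in place — BM BM BI IIM BM BM BM BI IIM BM BM BM BI IIM BI — and concatenate.

BMBMBIIIMBMBMBMBIIIMBMBMBMBIIIMBI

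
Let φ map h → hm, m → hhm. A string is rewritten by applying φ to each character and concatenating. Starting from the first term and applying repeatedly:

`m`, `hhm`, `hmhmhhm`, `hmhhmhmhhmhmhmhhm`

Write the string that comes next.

Replace each of the 17 characters of hmhhmhmhhmhmhmhhm in place — hm hhm hm hm hhm hm hhm hm hm hhm hm hhm hm hhm hm hm hhm — and concatenate.

hmhhmhmhmhhmhmhhmhmhmhhmhmhhmhmhhmhmhmhhm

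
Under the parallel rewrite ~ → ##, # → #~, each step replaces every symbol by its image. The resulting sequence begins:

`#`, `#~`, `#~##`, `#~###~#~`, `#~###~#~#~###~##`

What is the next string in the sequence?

#~###~#~#~###~###~###~#~#~###~#~

φ(#~###~#~#~###~##) expands symbol-by-symbol to #~ ## #~ #~ #~ ## #~ ## #~ ## #~ #~ #~ ## #~ #~; joining the 16 pieces gives the next term.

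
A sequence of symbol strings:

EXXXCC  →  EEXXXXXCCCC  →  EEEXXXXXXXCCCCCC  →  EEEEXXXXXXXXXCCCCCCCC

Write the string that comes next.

EEEEEXXXXXXXXXXXCCCCCCCCCC

Each string has the form E^{n} X^{2n+1} C^{2n} (n = 1, 2, …).
For the next term, n = 5, so the run lengths are 5, 11, 10.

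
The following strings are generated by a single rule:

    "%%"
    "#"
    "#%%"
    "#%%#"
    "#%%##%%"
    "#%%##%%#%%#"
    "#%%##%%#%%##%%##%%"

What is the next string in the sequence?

#%%##%%#%%##%%##%%#%%##%%#%%#

From term 3 onward, concatenate the last term with the second-to-last: #·%% = #%%, #%%·# = #%%#, …
So term 8 is #%%##%%#%%##%%##%%·#%%##%%#%%#.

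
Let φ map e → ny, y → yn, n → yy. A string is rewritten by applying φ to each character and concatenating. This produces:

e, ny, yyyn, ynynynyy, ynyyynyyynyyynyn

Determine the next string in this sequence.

Rewriting the 16 symbols of ynyyynyyynyyynyn one by one yields yn yy yn yn yn yy yn yn yn yy yn yn yn yy yn yy; concatenated:

ynyyynynynyyynynynyyynynynyyynyy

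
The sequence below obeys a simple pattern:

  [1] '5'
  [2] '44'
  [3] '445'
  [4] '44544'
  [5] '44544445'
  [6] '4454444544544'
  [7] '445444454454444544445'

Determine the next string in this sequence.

Each term (from the third on) is the previous term followed by the one before it: term 3 = 44·5 = 445.
The next term joins 445444454454444544445 and 4454444544544.

4454444544544445444454454444544544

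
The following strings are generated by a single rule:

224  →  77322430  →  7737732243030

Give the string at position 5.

77377377377322430303030

Each term wraps the previous one in 773 on the left and 30 on the right.
From 7737732243030, 2 further steps: 7737732243030 → 773773773224303030 → (answer).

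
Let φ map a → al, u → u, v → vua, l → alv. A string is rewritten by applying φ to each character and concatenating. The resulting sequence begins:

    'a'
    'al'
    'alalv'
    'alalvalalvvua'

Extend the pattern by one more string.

Applying the rule to each of the 13 symbols of alalvalalvvua gives the pieces al alv al alv vua al alv al alv vua vua u al, which concatenate to the answer.

alalvalalvvuaalalvalalvvuavuaual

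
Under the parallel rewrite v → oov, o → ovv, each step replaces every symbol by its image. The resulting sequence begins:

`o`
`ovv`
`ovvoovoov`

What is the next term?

Expanding ovvoovoov: o→ovv, v→oov, v→oov, o→ovv, o→ovv, v→oov, o→ovv, o→ovv, v→oov. Concatenated: ovv oov oov ovv ovv oov ovv ovv oov.

ovvoovoovovvovvoovovvovvoov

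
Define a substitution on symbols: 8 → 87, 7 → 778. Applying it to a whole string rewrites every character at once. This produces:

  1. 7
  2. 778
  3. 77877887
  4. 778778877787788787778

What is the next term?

Applying the rule to each of the 21 symbols of 778778877787788787778 gives the pieces 778 778 87 778 778 87 87 778 778 778 87 778 778 87 87 778 87 778 778 778 87, which concatenate to the answer.

7787788777877887877787787788777877887877788777877877887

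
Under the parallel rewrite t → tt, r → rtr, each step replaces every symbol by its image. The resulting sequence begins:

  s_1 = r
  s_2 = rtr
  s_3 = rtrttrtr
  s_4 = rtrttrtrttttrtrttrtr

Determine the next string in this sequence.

rtrttrtrttttrtrttrtrttttttttrtrttrtrttttrtrttrtr

Applying the rule to each of the 20 symbols of rtrttrtrttttrtrttrtr gives the pieces rtr tt rtr tt tt rtr tt rtr tt tt tt tt rtr tt rtr tt tt rtr tt rtr, which concatenate to the answer.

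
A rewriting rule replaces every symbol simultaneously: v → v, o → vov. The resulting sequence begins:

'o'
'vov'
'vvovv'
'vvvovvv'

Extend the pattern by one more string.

Apply φ to vvvovvv symbol by symbol: v→v, v→v, v→v, o→vov, v→v, v→v, v→v; joined: v v v vov v v v.

vvvvovvvv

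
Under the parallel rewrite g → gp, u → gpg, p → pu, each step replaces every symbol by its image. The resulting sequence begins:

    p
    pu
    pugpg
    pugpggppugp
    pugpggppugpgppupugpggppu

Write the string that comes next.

φ(pugpggppugpgppupugpggppu) expands symbol-by-symbol to pu gpg gp pu gp gp pu pu gpg gp pu gp pu pu gpg pu gpg gp pu gp gp pu pu gpg; joining the 24 pieces gives the next term.

pugpggppugpgppupugpggppugppupugpgpugpggppugpgppupugpg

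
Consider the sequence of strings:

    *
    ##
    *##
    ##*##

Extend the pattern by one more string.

From term 3 onward, concatenate the second-to-last term with the last: *·## = *##, ##·*## = ##*##, …
Continuing: *## · ##*## gives term 5.

*####*##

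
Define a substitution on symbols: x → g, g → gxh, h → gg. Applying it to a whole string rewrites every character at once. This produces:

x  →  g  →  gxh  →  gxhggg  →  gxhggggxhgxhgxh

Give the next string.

gxhggggxhgxhgxhgxhggggxhggggxhggg

Applying the rule to each of the 15 symbols of gxhggggxhgxhgxh gives the pieces gxh g gg gxh gxh gxh gxh g gg gxh g gg gxh g gg, which concatenate to the answer.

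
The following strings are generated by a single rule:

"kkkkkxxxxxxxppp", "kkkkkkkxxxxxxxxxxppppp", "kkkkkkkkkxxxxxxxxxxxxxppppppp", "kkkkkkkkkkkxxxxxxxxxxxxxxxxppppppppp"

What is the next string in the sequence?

kkkkkkkkkkkkkxxxxxxxxxxxxxxxxxxxppppppppppp

Term n consists of 2n+1 k's, followed by 3n+1 x's, followed by 2n-1 p's, where the shown terms are n = 2, 3, 4, 5.
At n = 6 the blocks have lengths 13, 19, 11.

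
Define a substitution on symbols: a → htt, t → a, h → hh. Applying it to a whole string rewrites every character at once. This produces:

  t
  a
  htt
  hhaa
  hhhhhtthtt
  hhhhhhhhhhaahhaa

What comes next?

hhhhhhhhhhhhhhhhhhhhhtthtthhhhhtthtt

Replace each of the 16 characters of hhhhhhhhhhaahhaa in place — hh hh hh hh hh hh hh hh hh hh htt htt hh hh htt htt — and concatenate.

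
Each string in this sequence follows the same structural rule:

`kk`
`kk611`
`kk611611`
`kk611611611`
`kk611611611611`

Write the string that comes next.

kk611611611611611

The strings grow by a fixed suffix 611 each time.
One more step from kk611611611611 gives the answer.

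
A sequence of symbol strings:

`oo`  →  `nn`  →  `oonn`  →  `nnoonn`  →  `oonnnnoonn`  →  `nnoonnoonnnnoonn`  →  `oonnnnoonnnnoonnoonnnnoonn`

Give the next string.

nnoonnoonnnnoonnoonnnnoonnnnoonnoonnnnoonn

This is a Fibonacci-style word recurrence s(k) = s(k−2)·s(k−1): e.g. oo·nn = oonn.
The next term joins nnoonnoonnnnoonn and oonnnnoonnnnoonnoonnnnoonn.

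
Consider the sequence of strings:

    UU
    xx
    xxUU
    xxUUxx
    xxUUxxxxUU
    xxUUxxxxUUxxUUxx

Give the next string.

From term 3 onward, concatenate the last term with the second-to-last: xx·UU = xxUU, xxUU·xx = xxUUxx, …
The next term joins xxUUxxxxUUxxUUxx and xxUUxxxxUU.

xxUUxxxxUUxxUUxxxxUUxxxxUU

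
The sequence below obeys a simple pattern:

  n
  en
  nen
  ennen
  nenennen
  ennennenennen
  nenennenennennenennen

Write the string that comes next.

ennennenennennenennenennennenennen

Each term (from the third on) is the two preceding terms concatenated in order: term 3 = n·en = nen.
The next term joins ennennenennen and nenennenennennenennen.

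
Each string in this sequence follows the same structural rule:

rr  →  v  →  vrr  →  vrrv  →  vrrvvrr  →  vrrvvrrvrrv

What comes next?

This is a Fibonacci-style word recurrence s(k) = s(k−1)·s(k−2): e.g. v·rr = vrr.
So term 7 is vrrvvrrvrrv·vrrvvrr.

vrrvvrrvrrvvrrvvrr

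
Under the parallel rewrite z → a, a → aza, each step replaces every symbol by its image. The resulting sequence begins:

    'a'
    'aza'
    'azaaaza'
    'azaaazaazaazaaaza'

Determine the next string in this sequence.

Replace each of the 17 characters of azaaazaazaazaaaza in place — aza a aza aza aza a aza aza a aza aza a aza aza aza a aza — and concatenate.

azaaazaazaazaaazaazaaazaazaaazaazaazaaaza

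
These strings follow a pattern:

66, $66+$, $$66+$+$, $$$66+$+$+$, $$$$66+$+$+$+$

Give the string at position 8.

Every step adds $ to the front and +$ to the end of the previous string.
From $$$$66+$+$+$+$, 3 further steps: $$$$66+$+$+$+$ → $$$$$66+$+$+$+$+$ → $$$$$$66+$+$+$+$+$+$ → (answer).

$$$$$$$66+$+$+$+$+$+$+$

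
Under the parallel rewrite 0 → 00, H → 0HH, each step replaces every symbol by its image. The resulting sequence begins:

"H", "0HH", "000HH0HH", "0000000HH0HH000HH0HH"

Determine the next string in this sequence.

φ(0000000HH0HH000HH0HH) expands symbol-by-symbol to 00 00 00 00 00 00 00 0HH 0HH 00 0HH 0HH 00 00 00 0HH 0HH 00 0HH 0HH; joining the 20 pieces gives the next term.

000000000000000HH0HH000HH0HH0000000HH0HH000HH0HH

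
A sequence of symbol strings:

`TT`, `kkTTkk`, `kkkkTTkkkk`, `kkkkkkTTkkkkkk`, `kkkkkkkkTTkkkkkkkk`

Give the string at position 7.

Each term wraps the previous one in kk on the left and kk on the right.
From kkkkkkkkTTkkkkkkkk, 2 further steps: kkkkkkkkTTkkkkkkkk → kkkkkkkkkkTTkkkkkkkkkk → (answer).

kkkkkkkkkkkkTTkkkkkkkkkkkk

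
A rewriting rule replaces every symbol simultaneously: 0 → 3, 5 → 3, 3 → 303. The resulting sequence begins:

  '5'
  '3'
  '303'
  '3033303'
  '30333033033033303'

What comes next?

Rewriting the 17 symbols of 30333033033033303 one by one yields 303 3 303 303 303 3 303 303 3 303 303 3 303 303 303 3 303; concatenated:

30333033033033303303330330333033033033303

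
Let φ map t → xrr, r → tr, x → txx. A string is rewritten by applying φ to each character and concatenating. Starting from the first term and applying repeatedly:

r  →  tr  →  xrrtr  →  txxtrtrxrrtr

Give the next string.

xrrtxxtxxxrrtrxrrtrtxxtrtrxrrtr

Rewriting each symbol of txxtrtrxrrtr: t→xrr, x→txx, x→txx, t→xrr, r→tr, t→xrr, r→tr, x→txx, r→tr, r→tr, t→xrr, r→tr, which concatenates to xrr txx txx xrr tr xrr tr txx tr tr xrr tr.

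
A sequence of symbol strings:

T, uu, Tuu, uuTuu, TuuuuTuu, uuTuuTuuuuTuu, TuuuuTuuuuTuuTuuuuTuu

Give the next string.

Each term (from the third on) is the two preceding terms concatenated in order: term 3 = T·uu = Tuu.
The next term joins uuTuuTuuuuTuu and TuuuuTuuuuTuuTuuuuTuu.

uuTuuTuuuuTuuTuuuuTuuuuTuuTuuuuTuu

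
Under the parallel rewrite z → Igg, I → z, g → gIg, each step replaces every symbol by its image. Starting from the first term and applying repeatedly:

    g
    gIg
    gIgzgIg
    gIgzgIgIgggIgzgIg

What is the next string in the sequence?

φ(gIgzgIgIgggIgzgIg) expands symbol-by-symbol to gIg z gIg Igg gIg z gIg z gIg gIg gIg z gIg Igg gIg z gIg; joining the 17 pieces gives the next term.

gIgzgIgIgggIgzgIgzgIggIggIgzgIgIgggIgzgIg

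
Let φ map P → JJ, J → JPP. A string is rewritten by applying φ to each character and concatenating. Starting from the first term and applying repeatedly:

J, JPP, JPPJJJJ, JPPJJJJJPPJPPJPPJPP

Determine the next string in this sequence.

JPPJJJJJPPJPPJPPJPPJPPJJJJJPPJJJJJPPJJJJJPPJJJJ

φ(JPPJJJJJPPJPPJPPJPP) expands symbol-by-symbol to JPP JJ JJ JPP JPP JPP JPP JPP JJ JJ JPP JJ JJ JPP JJ JJ JPP JJ JJ; joining the 19 pieces gives the next term.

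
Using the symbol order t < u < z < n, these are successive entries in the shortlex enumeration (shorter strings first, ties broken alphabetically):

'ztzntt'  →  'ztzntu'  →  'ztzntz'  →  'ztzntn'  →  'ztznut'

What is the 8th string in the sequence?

Advancing 3 positions from ztznut through ztznut → ztznuu → ztznuz reaches term 8.

ztznun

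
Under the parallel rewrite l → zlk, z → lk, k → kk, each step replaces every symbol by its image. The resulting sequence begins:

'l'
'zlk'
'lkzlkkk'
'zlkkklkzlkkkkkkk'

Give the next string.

lkzlkkkkkkkzlkkklkzlkkkkkkkkkkkkkkk

Replace each of the 16 characters of zlkkklkzlkkkkkkk in place — lk zlk kk kk kk zlk kk lk zlk kk kk kk kk kk kk kk — and concatenate.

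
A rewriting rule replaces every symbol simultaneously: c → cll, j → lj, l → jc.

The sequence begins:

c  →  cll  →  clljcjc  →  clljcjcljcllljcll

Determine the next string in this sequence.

Rewriting the 17 symbols of clljcjcljcllljcll one by one yields cll jc jc lj cll lj cll jc lj cll jc jc jc lj cll jc jc; concatenated:

clljcjcljcllljclljcljclljcjcjcljclljcjc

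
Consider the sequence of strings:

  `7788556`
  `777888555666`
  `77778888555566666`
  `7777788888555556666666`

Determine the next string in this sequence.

Each string has the form 7^{n+1} 8^{n+1} 5^{n+1} 6^{2n-1} (n = 1, 2, …).
At n = 5 the blocks have lengths 6, 6, 6, 9.

777777888888555555666666666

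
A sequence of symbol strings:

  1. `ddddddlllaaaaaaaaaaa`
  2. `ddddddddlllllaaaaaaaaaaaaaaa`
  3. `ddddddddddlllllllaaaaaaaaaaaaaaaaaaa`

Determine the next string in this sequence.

Term n consists of 2n+2 d's, followed by 2n-1 l's, followed by 4n+3 a's, where the shown terms are n = 2, 3, 4.
For the next term, n = 5, so the run lengths are 12, 9, 23.

ddddddddddddlllllllllaaaaaaaaaaaaaaaaaaaaaaa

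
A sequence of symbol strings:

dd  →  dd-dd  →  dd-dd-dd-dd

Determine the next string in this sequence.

s(k+1) = s(k)·-·s(k) — each term doubles the last with '-' between the halves.
Doubling dd-dd-dd-dd with '-' between the halves:

dd-dd-dd-dd-dd-dd-dd-dd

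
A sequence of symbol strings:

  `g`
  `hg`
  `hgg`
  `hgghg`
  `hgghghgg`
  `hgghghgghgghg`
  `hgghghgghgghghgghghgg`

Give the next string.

This is a Fibonacci-style word recurrence s(k) = s(k−1)·s(k−2): e.g. hg·g = hgg.
The next term joins hgghghgghgghghgghghgg and hgghghgghgghg.

hgghghgghgghghgghghgghgghghgghgghg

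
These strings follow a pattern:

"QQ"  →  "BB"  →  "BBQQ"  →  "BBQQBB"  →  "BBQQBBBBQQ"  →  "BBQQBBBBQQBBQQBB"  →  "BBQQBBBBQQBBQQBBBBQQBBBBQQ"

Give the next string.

From term 3 onward, concatenate the last term with the second-to-last: BB·QQ = BBQQ, BBQQ·BB = BBQQBB, …
So term 8 is BBQQBBBBQQBBQQBBBBQQBBBBQQ·BBQQBBBBQQBBQQBB.

BBQQBBBBQQBBQQBBBBQQBBBBQQBBQQBBBBQQBBQQBB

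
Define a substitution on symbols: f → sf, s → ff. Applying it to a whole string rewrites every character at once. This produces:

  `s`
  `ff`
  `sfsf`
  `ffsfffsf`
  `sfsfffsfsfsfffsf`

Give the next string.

Rewriting the 16 symbols of sfsfffsfsfsfffsf one by one yields ff sf ff sf sf sf ff sf ff sf ff sf sf sf ff sf; concatenated:

ffsfffsfsfsfffsfffsfffsfsfsfffsf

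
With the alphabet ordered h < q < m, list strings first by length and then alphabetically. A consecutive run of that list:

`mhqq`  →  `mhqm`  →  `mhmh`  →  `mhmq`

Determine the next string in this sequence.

Treat mhmq as a base-3 numeral over the given alphabet and add one, carrying through any trailing m's.

mhmm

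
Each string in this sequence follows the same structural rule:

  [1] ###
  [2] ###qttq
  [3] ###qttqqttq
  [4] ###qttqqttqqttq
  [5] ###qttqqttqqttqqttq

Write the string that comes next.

###qttqqttqqttqqttqqttq

The strings grow by a fixed suffix qttq each time.
So the next term is ###qttqqttqqttqqttq·qttq.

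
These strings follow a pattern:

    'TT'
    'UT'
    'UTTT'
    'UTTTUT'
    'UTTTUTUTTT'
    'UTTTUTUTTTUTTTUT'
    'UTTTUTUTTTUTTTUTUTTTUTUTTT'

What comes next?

UTTTUTUTTTUTTTUTUTTTUTUTTTUTTTUTUTTTUTTTUT

This is a Fibonacci-style word recurrence s(k) = s(k−1)·s(k−2): e.g. UT·TT = UTTT.
The next term joins UTTTUTUTTTUTTTUTUTTTUTUTTT and UTTTUTUTTTUTTTUT.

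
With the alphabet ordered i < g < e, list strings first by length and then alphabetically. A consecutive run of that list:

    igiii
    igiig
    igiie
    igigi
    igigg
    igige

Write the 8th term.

Continuing the enumeration 2 steps past igige: igige → igiei → (answer).

igieg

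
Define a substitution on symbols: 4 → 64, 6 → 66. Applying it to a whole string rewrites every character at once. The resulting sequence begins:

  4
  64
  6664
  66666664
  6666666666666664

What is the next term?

66666666666666666666666666666664

Replace each of the 16 characters of 6666666666666664 in place — 66 66 66 66 66 66 66 66 66 66 66 66 66 66 66 64 — and concatenate.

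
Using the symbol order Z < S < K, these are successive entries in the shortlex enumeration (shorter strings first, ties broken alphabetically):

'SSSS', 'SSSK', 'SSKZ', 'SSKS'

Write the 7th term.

SKZS

Continuing the enumeration 3 steps past SSKS: SSKS → SSKK → SKZZ → (answer).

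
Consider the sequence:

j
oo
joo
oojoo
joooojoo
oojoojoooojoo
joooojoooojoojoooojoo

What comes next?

This is a Fibonacci-style word recurrence s(k) = s(k−2)·s(k−1): e.g. j·oo = joo.
The next term joins oojoojoooojoo and joooojoooojoojoooojoo.

oojoojoooojoojoooojoooojoojoooojoo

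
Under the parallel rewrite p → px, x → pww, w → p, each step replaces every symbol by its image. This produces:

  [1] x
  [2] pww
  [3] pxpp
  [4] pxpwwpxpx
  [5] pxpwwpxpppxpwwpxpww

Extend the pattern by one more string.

φ(pxpwwpxpppxpwwpxpww) expands symbol-by-symbol to px pww px p p px pww px px px pww px p p px pww px p p; joining the 19 pieces gives the next term.

pxpwwpxpppxpwwpxpxpxpwwpxpppxpwwpxpp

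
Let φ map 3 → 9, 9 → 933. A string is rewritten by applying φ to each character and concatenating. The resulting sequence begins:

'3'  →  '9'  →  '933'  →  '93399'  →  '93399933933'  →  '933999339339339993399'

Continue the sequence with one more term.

φ(933999339339339993399) expands symbol-by-symbol to 933 9 9 933 933 933 9 9 933 9 9 933 9 9 933 933 933 9 9 933 933; joining the 21 pieces gives the next term.

9339993393393399933999339993393393399933933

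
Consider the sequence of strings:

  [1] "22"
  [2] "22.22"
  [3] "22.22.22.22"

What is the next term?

s(k+1) = s(k)·.·s(k) — each term doubles the last with '.' between the halves.
One more doubling of 22.22.22.22 gives the answer.

22.22.22.22.22.22.22.22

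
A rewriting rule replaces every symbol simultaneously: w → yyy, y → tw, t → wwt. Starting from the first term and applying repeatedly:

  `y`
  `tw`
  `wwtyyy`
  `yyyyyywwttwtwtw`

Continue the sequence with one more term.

Applying the rule to each of the 15 symbols of yyyyyywwttwtwtw gives the pieces tw tw tw tw tw tw yyy yyy wwt wwt yyy wwt yyy wwt yyy, which concatenate to the answer.

twtwtwtwtwtwyyyyyywwtwwtyyywwtyyywwtyyy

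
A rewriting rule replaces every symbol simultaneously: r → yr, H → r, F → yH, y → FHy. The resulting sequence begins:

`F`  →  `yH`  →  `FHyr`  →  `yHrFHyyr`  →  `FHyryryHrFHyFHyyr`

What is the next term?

Rewriting the 17 symbols of FHyryryHrFHyFHyyr one by one yields yH r FHy yr FHy yr FHy r yr yH r FHy yH r FHy FHy yr; concatenated:

yHrFHyyrFHyyrFHyryryHrFHyyHrFHyFHyyr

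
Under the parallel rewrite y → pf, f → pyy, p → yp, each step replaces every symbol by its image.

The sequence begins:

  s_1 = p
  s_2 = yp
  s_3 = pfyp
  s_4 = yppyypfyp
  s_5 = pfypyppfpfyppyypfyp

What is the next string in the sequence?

yppyypfyppfypyppyyyppyypfypyppfpfyppyypfyp

φ(pfypyppfpfyppyypfyp) expands symbol-by-symbol to yp pyy pf yp pf yp yp pyy yp pyy pf yp yp pf pf yp pyy pf yp; joining the 19 pieces gives the next term.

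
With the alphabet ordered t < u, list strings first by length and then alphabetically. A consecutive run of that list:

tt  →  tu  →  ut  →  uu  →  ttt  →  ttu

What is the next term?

Find the rightmost character of ttu below u, bump it to the next letter, and reset everything to its right to t.

tut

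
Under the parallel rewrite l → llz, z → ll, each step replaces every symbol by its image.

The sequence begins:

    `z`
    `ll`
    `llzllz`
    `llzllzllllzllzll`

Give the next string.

Replace each of the 16 characters of llzllzllllzllzll in place — llz llz ll llz llz ll llz llz llz llz ll llz llz ll llz llz — and concatenate.

llzllzllllzllzllllzllzllzllzllllzllzllllzllz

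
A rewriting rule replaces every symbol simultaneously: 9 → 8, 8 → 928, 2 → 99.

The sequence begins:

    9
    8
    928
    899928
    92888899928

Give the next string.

Apply φ to 92888899928 symbol by symbol: 9→8, 2→99, 8→928, 8→928, 8→928, 8→928, 9→8, 9→8, 9→8, 2→99, 8→928; joined: 8 99 928 928 928 928 8 8 8 99 928.

89992892892892888899928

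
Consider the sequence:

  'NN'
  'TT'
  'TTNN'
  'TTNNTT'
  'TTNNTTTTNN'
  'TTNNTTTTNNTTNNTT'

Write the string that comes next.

This is a Fibonacci-style word recurrence s(k) = s(k−1)·s(k−2): e.g. TT·NN = TTNN.
Continuing: TTNNTTTTNNTTNNTT · TTNNTTTTNN gives term 7.

TTNNTTTTNNTTNNTTTTNNTTTTNN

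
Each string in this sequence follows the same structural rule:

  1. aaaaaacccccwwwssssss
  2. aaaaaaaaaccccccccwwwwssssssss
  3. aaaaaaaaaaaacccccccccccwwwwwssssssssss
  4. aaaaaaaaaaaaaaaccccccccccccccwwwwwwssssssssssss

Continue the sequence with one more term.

Reading off run lengths: a runs 6, 9, 12, 15; c runs 5, 8, 11, 14; w runs 3, 4, 5, 6; s runs 6, 8, 10, 12 — each is linear in n, where the shown terms are n = 2, 3, 4, 5.
For the next term, n = 6, so the run lengths are 18, 17, 7, 14.

aaaaaaaaaaaaaaaaaacccccccccccccccccwwwwwwwssssssssssssss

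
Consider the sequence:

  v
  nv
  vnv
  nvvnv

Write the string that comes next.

This is a Fibonacci-style word recurrence s(k) = s(k−2)·s(k−1): e.g. v·nv = vnv.
The next term joins vnv and nvvnv.

vnvnvvnv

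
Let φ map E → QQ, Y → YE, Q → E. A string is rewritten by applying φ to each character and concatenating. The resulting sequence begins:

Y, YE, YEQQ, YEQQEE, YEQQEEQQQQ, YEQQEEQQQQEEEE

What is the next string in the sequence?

YEQQEEQQQQEEEEQQQQQQQQ

Replace each of the 14 characters of YEQQEEQQQQEEEE in place — YE QQ E E QQ QQ E E E E QQ QQ QQ QQ — and concatenate.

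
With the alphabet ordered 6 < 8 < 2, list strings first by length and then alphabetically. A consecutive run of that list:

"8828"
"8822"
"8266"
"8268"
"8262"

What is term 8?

8282

Advancing 3 positions from 8262 through 8262 → 8286 → 8288 reaches term 8.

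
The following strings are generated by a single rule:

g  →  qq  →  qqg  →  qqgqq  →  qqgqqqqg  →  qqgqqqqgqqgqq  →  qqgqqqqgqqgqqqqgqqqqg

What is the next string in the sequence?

qqgqqqqgqqgqqqqgqqqqgqqgqqqqgqqgqq

Each term (from the third on) is the previous term followed by the one before it: term 3 = qq·g = qqg.
So term 8 is qqgqqqqgqqgqqqqgqqqqg·qqgqqqqgqqgqq.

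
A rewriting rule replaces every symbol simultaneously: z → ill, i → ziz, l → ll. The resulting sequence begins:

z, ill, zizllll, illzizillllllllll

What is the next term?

Applying the rule to each of the 17 symbols of illzizillllllllll gives the pieces ziz ll ll ill ziz ill ziz ll ll ll ll ll ll ll ll ll ll, which concatenate to the answer.

zizllllillzizillzizllllllllllllllllllll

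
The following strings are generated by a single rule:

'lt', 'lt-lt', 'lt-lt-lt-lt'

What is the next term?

s(k+1) = s(k)·-·s(k) — each term doubles the last with '-' between the halves.
So the next term is two copies of lt-lt-lt-lt with '-' between the halves.

lt-lt-lt-lt-lt-lt-lt-lt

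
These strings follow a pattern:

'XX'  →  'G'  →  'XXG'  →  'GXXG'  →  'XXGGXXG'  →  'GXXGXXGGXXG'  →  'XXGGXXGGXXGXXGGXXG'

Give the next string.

GXXGXXGGXXGXXGGXXGGXXGXXGGXXG

This is a Fibonacci-style word recurrence s(k) = s(k−2)·s(k−1): e.g. XX·G = XXG.
Continuing: GXXGXXGGXXG · XXGGXXGGXXGXXGGXXG gives term 8.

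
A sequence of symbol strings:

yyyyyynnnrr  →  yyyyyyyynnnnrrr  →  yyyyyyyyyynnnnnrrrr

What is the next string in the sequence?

Reading off run lengths: y runs 6, 8, 10; n runs 3, 4, 5; r runs 2, 3, 4 — each is linear in n, where the shown terms are n = 3, 4, 5.
Setting n = 6 gives 12, 6, 5 characters in each block.

yyyyyyyyyyyynnnnnnrrrrr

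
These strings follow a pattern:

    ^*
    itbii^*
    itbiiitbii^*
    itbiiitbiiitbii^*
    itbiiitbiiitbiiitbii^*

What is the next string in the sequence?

Each term is the previous one with itbii prepended.
Applying this once more to itbiiitbiiitbiiitbii^*:

itbiiitbiiitbiiitbiiitbii^*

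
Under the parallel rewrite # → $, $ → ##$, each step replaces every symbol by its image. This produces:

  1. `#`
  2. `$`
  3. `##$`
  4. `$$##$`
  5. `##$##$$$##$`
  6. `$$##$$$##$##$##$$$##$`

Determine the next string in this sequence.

φ($$##$$$##$##$##$$$##$) expands symbol-by-symbol to ##$ ##$ $ $ ##$ ##$ ##$ $ $ ##$ $ $ ##$ $ $ ##$ ##$ ##$ $ $ ##$; joining the 21 pieces gives the next term.

##$##$$$##$##$##$$$##$$$##$$$##$##$##$$$##$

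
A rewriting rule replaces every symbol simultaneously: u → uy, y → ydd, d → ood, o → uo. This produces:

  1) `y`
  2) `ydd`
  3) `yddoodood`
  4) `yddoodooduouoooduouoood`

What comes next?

Applying the rule to each of the 23 symbols of yddoodooduouoooduouoood gives the pieces ydd ood ood uo uo ood uo uo ood uy uo uy uo uo uo ood uy uo uy uo uo uo ood, which concatenate to the answer.

yddoodooduouoooduouoooduyuouyuououoooduyuouyuououoood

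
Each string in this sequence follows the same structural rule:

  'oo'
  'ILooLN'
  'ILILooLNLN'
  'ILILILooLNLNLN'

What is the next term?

ILILILILooLNLNLNLN

s(k+1) = IL·s(k)·LN, so each term gains IL as a prefix and LN as a suffix.
One more step from ILILILooLNLNLN gives the answer.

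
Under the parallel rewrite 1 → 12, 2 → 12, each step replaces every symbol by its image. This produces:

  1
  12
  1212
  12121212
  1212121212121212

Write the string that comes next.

Rewriting the 16 symbols of 1212121212121212 one by one yields 12 12 12 12 12 12 12 12 12 12 12 12 12 12 12 12; concatenated:

12121212121212121212121212121212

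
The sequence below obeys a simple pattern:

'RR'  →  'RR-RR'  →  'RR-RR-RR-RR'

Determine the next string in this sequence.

Each string is two copies of the previous one joined by '-'.
One more doubling of RR-RR-RR-RR gives the answer.

RR-RR-RR-RR-RR-RR-RR-RR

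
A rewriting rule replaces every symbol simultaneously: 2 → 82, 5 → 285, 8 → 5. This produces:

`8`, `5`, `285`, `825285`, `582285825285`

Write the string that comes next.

Rewriting each symbol of 582285825285: 5→285, 8→5, 2→82, 2→82, 8→5, 5→285, 8→5, 2→82, 5→285, 2→82, 8→5, 5→285, which concatenates to 285 5 82 82 5 285 5 82 285 82 5 285.

285582825285582285825285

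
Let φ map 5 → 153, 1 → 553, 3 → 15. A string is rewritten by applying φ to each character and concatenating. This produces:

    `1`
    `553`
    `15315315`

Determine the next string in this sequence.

5531531555315315553153

Expanding 15315315: 1→553, 5→153, 3→15, 1→553, 5→153, 3→15, 1→553, 5→153. Concatenated: 553 153 15 553 153 15 553 153.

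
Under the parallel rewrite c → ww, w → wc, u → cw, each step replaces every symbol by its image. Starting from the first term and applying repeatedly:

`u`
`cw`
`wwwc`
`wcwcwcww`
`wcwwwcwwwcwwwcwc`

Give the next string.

Applying the rule to each of the 16 symbols of wcwwwcwwwcwwwcwc gives the pieces wc ww wc wc wc ww wc wc wc ww wc wc wc ww wc ww, which concatenate to the answer.

wcwwwcwcwcwwwcwcwcwwwcwcwcwwwcww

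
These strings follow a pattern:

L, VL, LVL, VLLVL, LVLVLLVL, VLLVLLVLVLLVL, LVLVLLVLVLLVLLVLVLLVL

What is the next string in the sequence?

VLLVLLVLVLLVLLVLVLLVLVLLVLLVLVLLVL

From term 3 onward, concatenate the second-to-last term with the last: L·VL = LVL, VL·LVL = VLLVL, …
The next term joins VLLVLLVLVLLVL and LVLVLLVLVLLVLLVLVLLVL.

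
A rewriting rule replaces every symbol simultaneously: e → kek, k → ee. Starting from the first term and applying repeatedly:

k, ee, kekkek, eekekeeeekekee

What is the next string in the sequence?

kekkekeekekeekekkekkekkekeekekeekekkek

φ(eekekeeeekekee) expands symbol-by-symbol to kek kek ee kek ee kek kek kek kek ee kek ee kek kek; joining the 14 pieces gives the next term.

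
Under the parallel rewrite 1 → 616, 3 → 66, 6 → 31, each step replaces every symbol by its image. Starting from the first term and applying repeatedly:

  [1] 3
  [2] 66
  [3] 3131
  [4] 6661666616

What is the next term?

Expanding 6661666616: 6→31, 6→31, 6→31, 1→616, 6→31, 6→31, 6→31, 6→31, 1→616, 6→31. Concatenated: 31 31 31 616 31 31 31 31 616 31.

3131316163131313161631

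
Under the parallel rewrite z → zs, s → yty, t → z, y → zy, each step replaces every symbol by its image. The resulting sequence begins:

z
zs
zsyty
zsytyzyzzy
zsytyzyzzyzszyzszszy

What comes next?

zsytyzyzzyzszyzszszyzsytyzszyzsytyzsytyzszy

Applying the rule to each of the 20 symbols of zsytyzyzzyzszyzszszy gives the pieces zs yty zy z zy zs zy zs zs zy zs yty zs zy zs yty zs yty zs zy, which concatenate to the answer.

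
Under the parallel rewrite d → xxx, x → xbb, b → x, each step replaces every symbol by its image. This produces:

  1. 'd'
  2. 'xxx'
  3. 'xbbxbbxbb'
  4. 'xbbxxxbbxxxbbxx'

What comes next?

Applying the rule to each of the 15 symbols of xbbxxxbbxxxbbxx gives the pieces xbb x x xbb xbb xbb x x xbb xbb xbb x x xbb xbb, which concatenate to the answer.

xbbxxxbbxbbxbbxxxbbxbbxbbxxxbbxbb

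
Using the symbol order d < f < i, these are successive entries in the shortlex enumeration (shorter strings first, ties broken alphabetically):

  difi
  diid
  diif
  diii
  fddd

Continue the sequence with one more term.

fddf

The successor of fddd increments the rightmost position that isn't already i and resets every position after it to d.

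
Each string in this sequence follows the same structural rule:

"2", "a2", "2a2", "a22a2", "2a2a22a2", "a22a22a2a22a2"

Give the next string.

2a2a22a2a22a22a2a22a2

From term 3 onward, concatenate the second-to-last term with the last: 2·a2 = 2a2, a2·2a2 = a22a2, …
So term 7 is 2a2a22a2·a22a22a2a22a2.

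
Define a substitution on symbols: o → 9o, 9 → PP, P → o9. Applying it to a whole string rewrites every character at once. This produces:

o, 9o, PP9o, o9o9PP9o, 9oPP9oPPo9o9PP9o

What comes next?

PP9oo9o9PP9oo9o99oPP9oPPo9o9PP9o

Applying the rule to each of the 16 symbols of 9oPP9oPPo9o9PP9o gives the pieces PP 9o o9 o9 PP 9o o9 o9 9o PP 9o PP o9 o9 PP 9o, which concatenate to the answer.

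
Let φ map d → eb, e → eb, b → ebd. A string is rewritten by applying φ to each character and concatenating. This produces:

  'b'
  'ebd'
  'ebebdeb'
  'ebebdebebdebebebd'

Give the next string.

Rewriting the 17 symbols of ebebdebebdebebebd one by one yields eb ebd eb ebd eb eb ebd eb ebd eb eb ebd eb ebd eb ebd eb; concatenated:

ebebdebebdebebebdebebdebebebdebebdebebdeb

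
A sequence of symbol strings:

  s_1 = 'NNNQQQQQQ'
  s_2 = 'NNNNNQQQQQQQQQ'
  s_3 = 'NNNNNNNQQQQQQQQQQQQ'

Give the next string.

NNNNNNNNNQQQQQQQQQQQQQQQ

Reading off run lengths: N runs 3, 5, 7; Q runs 6, 9, 12 — each is linear in n, where the shown terms are n = 2, 3, 4.
For the next term, n = 5, so the run lengths are 9, 15.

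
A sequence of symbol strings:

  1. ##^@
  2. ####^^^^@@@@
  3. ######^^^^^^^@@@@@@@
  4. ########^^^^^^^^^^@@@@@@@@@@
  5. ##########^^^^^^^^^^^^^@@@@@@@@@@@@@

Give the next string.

############^^^^^^^^^^^^^^^^@@@@@@@@@@@@@@@@

Term n consists of 2n #'s, followed by 3n-2 ^'s, followed by 3n-2 @'s (n = 1, 2, …).
At n = 6 the blocks have lengths 12, 16, 16.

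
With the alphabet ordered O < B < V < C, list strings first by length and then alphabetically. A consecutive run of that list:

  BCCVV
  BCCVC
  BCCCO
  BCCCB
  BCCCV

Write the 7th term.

VOOOO

Advancing 2 positions from BCCCV through BCCCV → BCCCC reaches term 7.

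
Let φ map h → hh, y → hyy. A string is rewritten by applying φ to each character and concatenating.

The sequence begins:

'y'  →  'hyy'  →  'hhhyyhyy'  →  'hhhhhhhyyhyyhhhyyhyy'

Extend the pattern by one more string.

Rewriting the 20 symbols of hhhhhhhyyhyyhhhyyhyy one by one yields hh hh hh hh hh hh hh hyy hyy hh hyy hyy hh hh hh hyy hyy hh hyy hyy; concatenated:

hhhhhhhhhhhhhhhyyhyyhhhyyhyyhhhhhhhyyhyyhhhyyhyy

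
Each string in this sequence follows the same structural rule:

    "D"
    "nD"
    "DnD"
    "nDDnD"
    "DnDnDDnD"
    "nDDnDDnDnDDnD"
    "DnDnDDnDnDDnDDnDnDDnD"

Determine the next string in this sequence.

This is a Fibonacci-style word recurrence s(k) = s(k−2)·s(k−1): e.g. D·nD = DnD.
The next term joins nDDnDDnDnDDnD and DnDnDDnDnDDnDDnDnDDnD.

nDDnDDnDnDDnDDnDnDDnDnDDnDDnDnDDnD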